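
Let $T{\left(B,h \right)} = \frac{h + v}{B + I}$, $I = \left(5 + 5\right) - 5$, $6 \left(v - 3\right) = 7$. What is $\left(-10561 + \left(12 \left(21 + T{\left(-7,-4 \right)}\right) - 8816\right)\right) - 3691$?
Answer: $-22817$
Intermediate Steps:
$v = \frac{25}{6}$ ($v = 3 + \frac{1}{6} \cdot 7 = 3 + \frac{7}{6} = \frac{25}{6} \approx 4.1667$)
$I = 5$ ($I = 10 - 5 = 5$)
$T{\left(B,h \right)} = \frac{\frac{25}{6} + h}{5 + B}$ ($T{\left(B,h \right)} = \frac{h + \frac{25}{6}}{B + 5} = \frac{\frac{25}{6} + h}{5 + B}$)
$\left(-10561 + \left(12 \left(21 + T{\left(-7,-4 \right)}\right) - 8816\right)\right) - 3691 = \left(-10561 - \left(8816 - 12 \left(21 + \frac{\frac{25}{6} - 4}{5 - 7}\right)\right)\right) - 3691 = \left(-10561 - \left(8816 - 12 \left(21 + \frac{1}{-2} \cdot \frac{1}{6}\right)\right)\right) - 3691 = \left(-10561 - \left(8816 - 12 \left(21 - \frac{1}{12}\right)\right)\right) - 3691 = \left(-10561 + \left(12 \cdot \frac{251}{12} - 8816\right)\right) - 3691 = \left(-10561 + \left(251 - 8816\right)\right) - 3691 = \left(-10561 - 8565\right) - 3691 = -19126 - 3691 = -22817$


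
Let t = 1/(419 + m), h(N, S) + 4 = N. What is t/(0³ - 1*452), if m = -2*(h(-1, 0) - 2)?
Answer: -1/195716 ≈ -5.1094e-6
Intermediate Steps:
h(N, S) = -4 + N
m = 14 (m = -2*((-4 - 1) - 2) = -2*(-5 - 2) = -2*(-7) = 14)
t = 1/433 (t = 1/(419 + 14) = 1/433 ≈ 0.0023095)
t/(0³ - 1*452) = 1/(433*(0³ - 1*452)) = 1/(433*(0 - 452)) = (1/433)/(-452) = (1/433)*(-1/452) = -1/195716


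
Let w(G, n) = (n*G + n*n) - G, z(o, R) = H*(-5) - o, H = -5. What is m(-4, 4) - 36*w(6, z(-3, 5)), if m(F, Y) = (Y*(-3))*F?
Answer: -34008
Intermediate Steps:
m(F, Y) = -3*F*Y (m(F, Y) = (-3*Y)*F = -3*F*Y)
z(o, R) = 25 - o (z(o, R) = -5*(-5) - o = 25 - o)
w(G, n) = n² - G + G*n (w(G, n) = (G*n + n²) - G = (n² + G*n) - G = n² - G + G*n)
m(-4, 4) - 36*w(6, z(-3, 5)) = -3*(-4)*4 - 36*((25 - 1*(-3))² - 1*6 + 6*(25 - 1*(-3))) = 48 - 36*((25 + 3)² - 6 + 6*(25 + 3)) = 48 - 36*(28² - 6 + 6*28) = 48 - 36*(784 - 6 + 168) = 48 - 36*946 = 48 - 34056 = -34008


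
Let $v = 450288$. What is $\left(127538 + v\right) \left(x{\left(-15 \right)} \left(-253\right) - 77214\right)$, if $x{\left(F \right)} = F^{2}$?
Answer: $-77509001814$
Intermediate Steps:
$\left(127538 + v\right) \left(x{\left(-15 \right)} \left(-253\right) - 77214\right) = \left(127538 + 450288\right) \left(\left(-15\right)^{2} \left(-253\right) - 77214\right) = 577826 \left(225 \left(-253\right) - 77214\right) = 577826 \left(-56925 - 77214\right) = 577826 \left(-134139\right) = -77509001814$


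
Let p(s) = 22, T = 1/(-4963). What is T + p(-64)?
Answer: 109185/4963 ≈ 22.000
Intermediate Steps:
T = -1/4963 ≈ -0.00020149
T + p(-64) = -1/4963 + 22 = 109185/4963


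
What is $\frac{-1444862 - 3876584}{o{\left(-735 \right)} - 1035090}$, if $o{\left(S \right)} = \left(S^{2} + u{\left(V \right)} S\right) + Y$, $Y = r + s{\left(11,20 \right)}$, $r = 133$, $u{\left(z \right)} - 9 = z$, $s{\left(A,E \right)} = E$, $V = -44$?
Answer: $\frac{5321446}{468987} \approx 11.347$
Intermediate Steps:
$u{\left(z \right)} = 9 + z$
$Y = 153$ ($Y = 133 + 20 = 153$)
$o{\left(S \right)} = 153 + S^{2} - 35 S$ ($o{\left(S \right)} = \left(S^{2} + \left(9 - 44\right) S\right) + 153 = \left(S^{2} - 35 S\right) + 153 = 153 + S^{2} - 35 S$)
$\frac{-1444862 - 3876584}{o{\left(-735 \right)} - 1035090} = \frac{-1444862 - 3876584}{\left(153 + \left(-735\right)^{2} - -25725\right) - 1035090} = - \frac{5321446}{\left(153 + 540225 + 25725\right) - 1035090} = - \frac{5321446}{566103 - 1035090} = - \frac{5321446}{-468987} = \left(-5321446\right) \left(- \frac{1}{468987}\right) = \frac{5321446}{468987}$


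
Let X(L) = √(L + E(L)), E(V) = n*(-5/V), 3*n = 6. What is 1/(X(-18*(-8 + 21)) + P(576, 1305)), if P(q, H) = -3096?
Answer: -362232/1121497645 - 3*I*√355849/1121497645 ≈ -0.00032299 - 1.5957e-6*I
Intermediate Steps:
n = 2 (n = (⅓)*6 = 2)
E(V) = -10/V (E(V) = 2*(-5/V) = -10/V)
X(L) = √(L - 10/L)
1/(X(-18*(-8 + 21)) + P(576, 1305)) = 1/(√(-18*(-8 + 21) - 10*(-1/(18*(-8 + 21)))) - 3096) = 1/(√(-18*13 - 10/((-18*13))) - 3096) = 1/(√(-234 - 10/(-234)) - 3096) = 1/(√(-234 - 10*(-1/234)) - 3096) = 1/(√(-234 + 5/117) - 3096) = 1/(√(-27373/117) - 3096) = 1/(I*√355849/39 - 3096) = 1/(-3096 + I*√355849/39)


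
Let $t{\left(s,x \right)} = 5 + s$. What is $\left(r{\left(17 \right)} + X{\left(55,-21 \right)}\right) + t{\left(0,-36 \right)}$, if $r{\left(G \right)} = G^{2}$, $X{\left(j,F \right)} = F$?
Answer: $273$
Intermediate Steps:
$\left(r{\left(17 \right)} + X{\left(55,-21 \right)}\right) + t{\left(0,-36 \right)} = \left(17^{2} - 21\right) + \left(5 + 0\right) = \left(289 - 21\right) + 5 = 268 + 5 = 273$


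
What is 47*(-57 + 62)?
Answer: 235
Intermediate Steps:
47*(-57 + 62) = 47*5 = 235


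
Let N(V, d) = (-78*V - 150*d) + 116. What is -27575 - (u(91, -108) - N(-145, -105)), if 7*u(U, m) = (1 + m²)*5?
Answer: -61118/7 ≈ -8731.1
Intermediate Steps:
N(V, d) = 116 - 150*d - 78*V (N(V, d) = (-150*d - 78*V) + 116 = 116 - 150*d - 78*V)
u(U, m) = 5/7 + 5*m²/7 (u(U, m) = ((1 + m²)*5)/7 = (5 + 5*m²)/7 = 5/7 + 5*m²/7)
-27575 - (u(91, -108) - N(-145, -105)) = -27575 - ((5/7 + (5/7)*(-108)²) - (116 - 150*(-105) - 78*(-145))) = -27575 - ((5/7 + (5/7)*11664) - (116 + 15750 + 11310)) = -27575 - ((5/7 + 58320/7) - 1*27176) = -27575 - (58325/7 - 27176) = -27575 - 1*(-131907/7) = -27575 + 131907/7 = -61118/7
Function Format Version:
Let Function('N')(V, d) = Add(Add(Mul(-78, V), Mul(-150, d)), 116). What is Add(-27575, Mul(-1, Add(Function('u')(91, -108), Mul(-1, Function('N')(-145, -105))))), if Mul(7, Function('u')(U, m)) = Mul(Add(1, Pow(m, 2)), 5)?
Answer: Rational(-61118, 7) ≈ -8731.1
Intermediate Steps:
Function('N')(V, d) = Add(116, Mul(-150, d), Mul(-78, V)) (Function('N')(V, d) = Add(Add(Mul(-150, d), Mul(-78, V)), 116) = Add(116, Mul(-150, d), Mul(-78, V)))
Function('u')(U, m) = Add(Rational(5, 7), Mul(Rational(5, 7), Pow(m, 2))) (Function('u')(U, m) = Mul(Rational(1, 7), Mul(Add(1, Pow(m, 2)), 5)) = Mul(Rational(1, 7), Add(5, Mul(5, Pow(m, 2)))) = Add(Rational(5, 7), Mul(Rational(5, 7), Pow(m, 2))))
Add(-27575, Mul(-1, Add(Function('u')(91, -108), Mul(-1, Function('N')(-145, -105))))) = Add(-27575, Mul(-1, Add(Add(Rational(5, 7), Mul(Rational(5, 7), Pow(-108, 2))), Mul(-1, Add(116, Mul(-150, -105), Mul(-78, -145)))))) = Add(-27575, Mul(-1, Add(Add(Rational(5, 7), Mul(Rational(5, 7), 11664)), Mul(-1, Add(116, 15750, 11310))))) = Add(-27575, Mul(-1, Add(Add(Rational(5, 7), Rational(58320, 7)), Mul(-1, 27176)))) = Add(-27575, Mul(-1, Add(Rational(58325, 7), -27176))) = Add(-27575, Mul(-1, Rational(-131907, 7))) = Add(-27575, Rational(131907, 7)) = Rational(-61118, 7)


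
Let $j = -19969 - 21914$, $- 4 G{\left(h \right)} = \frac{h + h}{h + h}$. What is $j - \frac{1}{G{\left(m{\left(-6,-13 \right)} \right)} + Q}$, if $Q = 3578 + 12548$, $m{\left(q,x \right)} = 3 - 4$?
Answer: $- \frac{2701579153}{64503} \approx -41883.0$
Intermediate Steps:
$m{\left(q,x \right)} = -1$ ($m{\left(q,x \right)} = 3 - 4 = -1$)
$G{\left(h \right)} = - \frac{1}{4}$ ($G{\left(h \right)} = - \frac{\left(h + h\right) \frac{1}{h + h}}{4} = - \frac{2 h \frac{1}{2 h}}{4} = \left(- \frac{1}{4}\right) 1 = - \frac{1}{4}$)
$Q = 16126$
$j = -41883$
$j - \frac{1}{G{\left(m{\left(-6,-13 \right)} \right)} + Q} = -41883 - \frac{1}{- \frac{1}{4} + 16126} = -41883 - \frac{1}{\frac{64503}{4}} = -41883 - \frac{4}{64503} = - \frac{2701579153}{64503}$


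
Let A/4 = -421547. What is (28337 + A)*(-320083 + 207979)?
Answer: 185851728504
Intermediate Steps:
A = -1686188 (A = 4*(-421547) = -1686188)
(28337 + A)*(-320083 + 207979) = (28337 - 1686188)*(-320083 + 207979) = -1657851*(-112104) = 185851728504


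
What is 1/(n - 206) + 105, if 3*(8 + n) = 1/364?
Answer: 24536043/233687 ≈ 105.00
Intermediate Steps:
n = -8735/1092 (n = -8 + (1/3)/364 = -8 + (1/3)*(1/364) = -8 + 1/1092 = -8735/1092 ≈ -7.9991)
1/(n - 206) + 105 = 1/(-8735/1092 - 206) + 105 = 1/(-233687/1092) + 105 = -1092/233687 + 105 = 24536043/233687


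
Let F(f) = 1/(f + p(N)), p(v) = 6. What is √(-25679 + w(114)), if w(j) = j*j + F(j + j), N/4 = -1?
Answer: I*√77163346/78 ≈ 112.62*I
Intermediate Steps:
N = -4 (N = 4*(-1) = -4)
F(f) = 1/(6 + f) (F(f) = 1/(f + 6) = 1/(6 + f))
w(j) = j² + 1/(6 + 2*j) (w(j) = j*j + 1/(6 + (j + j)) = j² + 1/(6 + 2*j))
√(-25679 + w(114)) = √(-25679 + (1 + 2*114²*(3 + 114))/(2*(3 + 114))) = √(-25679 + (½)*(1 + 2*12996*117)/117) = √(-25679 + (½)*(1/117)*(1 + 3041064)) = √(-25679 + (½)*(1/117)*3041065) = √(-25679 + 3041065/234) = √(-2967821/234) = I*√77163346/78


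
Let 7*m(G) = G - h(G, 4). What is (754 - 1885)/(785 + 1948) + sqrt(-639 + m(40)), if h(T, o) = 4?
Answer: -377/911 + 3*I*sqrt(3451)/7 ≈ -0.41383 + 25.177*I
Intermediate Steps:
m(G) = -4/7 + G/7 (m(G) = (G - 1*4)/7 = (G - 4)/7 = (-4 + G)/7 = -4/7 + G/7)
(754 - 1885)/(785 + 1948) + sqrt(-639 + m(40)) = (754 - 1885)/(785 + 1948) + sqrt(-639 + (-4/7 + (1/7)*40)) = -1131/2733 + sqrt(-639 + (-4/7 + 40/7)) = -1131*1/2733 + sqrt(-639 + 36/7) = -377/911 + sqrt(-4437/7) = -377/911 + 3*I*sqrt(3451)/7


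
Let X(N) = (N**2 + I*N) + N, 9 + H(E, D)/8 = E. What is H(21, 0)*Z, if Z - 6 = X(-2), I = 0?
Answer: 768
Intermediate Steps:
H(E, D) = -72 + 8*E
X(N) = N + N**2 (X(N) = (N**2 + 0*N) + N = (N**2 + 0) + N = N**2 + N = N + N**2)
Z = 8 (Z = 6 - 2*(1 - 2) = 6 - 2*(-1) = 6 + 2 = 8)
H(21, 0)*Z = (-72 + 8*21)*8 = (-72 + 168)*8 = 96*8 = 768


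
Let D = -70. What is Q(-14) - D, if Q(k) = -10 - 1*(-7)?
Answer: 67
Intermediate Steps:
Q(k) = -3 (Q(k) = -10 + 7 = -3)
Q(-14) - D = -3 - 1*(-70) = -3 + 70 = 67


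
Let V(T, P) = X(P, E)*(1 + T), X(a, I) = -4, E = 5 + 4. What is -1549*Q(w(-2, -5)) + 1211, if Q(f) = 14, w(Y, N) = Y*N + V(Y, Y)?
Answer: -20475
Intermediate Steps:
E = 9
V(T, P) = -4 - 4*T (V(T, P) = -4*(1 + T) = -4 - 4*T)
w(Y, N) = -4 - 4*Y + N*Y (w(Y, N) = Y*N + (-4 - 4*Y) = N*Y + (-4 - 4*Y) = -4 - 4*Y + N*Y)
-1549*Q(w(-2, -5)) + 1211 = -1549*14 + 1211 = -21686 + 1211 = -20475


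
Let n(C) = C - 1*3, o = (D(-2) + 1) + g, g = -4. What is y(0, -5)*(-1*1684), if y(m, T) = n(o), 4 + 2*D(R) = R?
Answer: 15156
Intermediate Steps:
D(R) = -2 + R/2
o = -6 (o = ((-2 + (½)*(-2)) + 1) - 4 = ((-2 - 1) + 1) - 4 = (-3 + 1) - 4 = -2 - 4 = -6)
n(C) = -3 + C (n(C) = C - 3 = -3 + C)
y(m, T) = -9 (y(m, T) = -3 - 6 = -9)
y(0, -5)*(-1*1684) = -(-9)*1684 = -9*(-1684) = 15156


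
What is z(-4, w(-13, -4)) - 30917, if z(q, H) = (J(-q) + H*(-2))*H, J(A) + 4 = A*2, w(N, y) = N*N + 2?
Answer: -88715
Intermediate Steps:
w(N, y) = 2 + N² (w(N, y) = N² + 2 = 2 + N²)
J(A) = -4 + 2*A (J(A) = -4 + A*2 = -4 + 2*A)
z(q, H) = H*(-4 - 2*H - 2*q) (z(q, H) = ((-4 + 2*(-q)) + H*(-2))*H = ((-4 - 2*q) - 2*H)*H = (-4 - 2*H - 2*q)*H = H*(-4 - 2*H - 2*q))
z(-4, w(-13, -4)) - 30917 = -2*(2 + (-13)²)*(2 + (2 + (-13)²) - 4) - 30917 = -2*(2 + 169)*(2 + (2 + 169) - 4) - 30917 = -2*171*(2 + 171 - 4) - 30917 = -2*171*169 - 30917 = -57798 - 30917 = -88715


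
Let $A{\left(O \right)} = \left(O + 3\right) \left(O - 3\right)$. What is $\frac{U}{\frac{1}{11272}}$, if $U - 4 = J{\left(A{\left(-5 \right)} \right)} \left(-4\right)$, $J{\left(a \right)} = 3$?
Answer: $-90176$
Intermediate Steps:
$A{\left(O \right)} = \left(-3 + O\right) \left(3 + O\right)$ ($A{\left(O \right)} = \left(3 + O\right) \left(-3 + O\right) = \left(-3 + O\right) \left(3 + O\right)$)
$U = -8$ ($U = 4 + 3 \left(-4\right) = 4 - 12 = -8$)
$\frac{U}{\frac{1}{11272}} = - \frac{8}{\frac{1}{11272}} = - 8 \frac{1}{\frac{1}{11272}} = \left(-8\right) 11272 = -90176$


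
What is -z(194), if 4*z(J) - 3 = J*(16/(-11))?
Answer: 3071/44 ≈ 69.795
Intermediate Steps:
z(J) = 3/4 - 4*J/11 (z(J) = 3/4 + (J*(16/(-11)))/4 = 3/4 + (J*(16*(-1/11)))/4 = 3/4 + (J*(-16/11))/4 = 3/4 + (-16*J/11)/4 = 3/4 - 4*J/11)
-z(194) = -(3/4 - 4/11*194) = -(3/4 - 776/11) = -1*(-3071/44) = 3071/44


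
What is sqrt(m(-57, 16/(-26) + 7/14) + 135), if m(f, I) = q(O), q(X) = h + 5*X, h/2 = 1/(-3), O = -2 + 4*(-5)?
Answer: sqrt(219)/3 ≈ 4.9329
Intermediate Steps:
O = -22 (O = -2 - 20 = -22)
h = -2/3 (h = 2/(-3) = 2*(-1/3) = -2/3 ≈ -0.66667)
q(X) = -2/3 + 5*X
m(f, I) = -332/3 (m(f, I) = -2/3 + 5*(-22) = -2/3 - 110 = -332/3)
sqrt(m(-57, 16/(-26) + 7/14) + 135) = sqrt(-332/3 + 135) = sqrt(73/3) = sqrt(219)/3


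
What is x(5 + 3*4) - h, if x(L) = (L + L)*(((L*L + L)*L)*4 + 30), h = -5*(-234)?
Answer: 707322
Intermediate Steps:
h = 1170
x(L) = 2*L*(30 + 4*L*(L + L**2)) (x(L) = (2*L)*(((L**2 + L)*L)*4 + 30) = (2*L)*(((L + L**2)*L)*4 + 30) = (2*L)*((L*(L + L**2))*4 + 30) = (2*L)*(4*L*(L + L**2) + 30) = (2*L)*(30 + 4*L*(L + L**2)) = 2*L*(30 + 4*L*(L + L**2)))
x(5 + 3*4) - h = (8*(5 + 3*4)**3 + 8*(5 + 3*4)**4 + 60*(5 + 3*4)) - 1*1170 = (8*(5 + 12)**3 + 8*(5 + 12)**4 + 60*(5 + 12)) - 1170 = (8*17**3 + 8*17**4 + 60*17) - 1170 = (8*4913 + 8*83521 + 1020) - 1170 = (39304 + 668168 + 1020) - 1170 = 708492 - 1170 = 707322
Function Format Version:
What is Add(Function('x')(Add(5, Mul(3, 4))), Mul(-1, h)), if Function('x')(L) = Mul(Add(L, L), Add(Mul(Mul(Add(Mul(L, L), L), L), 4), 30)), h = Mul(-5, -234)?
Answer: 707322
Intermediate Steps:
h = 1170
Function('x')(L) = Mul(2, L, Add(30, Mul(4, L, Add(L, Pow(L, 2))))) (Function('x')(L) = Mul(Mul(2, L), Add(Mul(Mul(Add(Pow(L, 2), L), L), 4), 30)) = Mul(Mul(2, L), Add(Mul(Mul(Add(L, Pow(L, 2)), L), 4), 30)) = Mul(Mul(2, L), Add(Mul(Mul(L, Add(L, Pow(L, 2))), 4), 30)) = Mul(Mul(2, L), Add(Mul(4, L, Add(L, Pow(L, 2))), 30)) = Mul(Mul(2, L), Add(30, Mul(4, L, Add(L, Pow(L, 2))))) = Mul(2, L, Add(30, Mul(4, L, Add(L, Pow(L, 2))))))
Add(Function('x')(Add(5, Mul(3, 4))), Mul(-1, h)) = Add(Add(Mul(8, Pow(Add(5, Mul(3, 4)), 3)), Mul(8, Pow(Add(5, Mul(3, 4)), 4)), Mul(60, Add(5, Mul(3, 4)))), Mul(-1, 1170)) = Add(Add(Mul(8, Pow(Add(5, 12), 3)), Mul(8, Pow(Add(5, 12), 4)), Mul(60, Add(5, 12))), -1170) = Add(Add(Mul(8, Pow(17, 3)), Mul(8, Pow(17, 4)), Mul(60, 17)), -1170) = Add(Add(Mul(8, 4913), Mul(8, 83521), 1020), -1170) = Add(Add(39304, 668168, 1020), -1170) = Add(708492, -1170) = 707322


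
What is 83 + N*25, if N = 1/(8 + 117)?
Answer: 416/5 ≈ 83.200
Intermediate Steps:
N = 1/125 ≈ 0.0080000
83 + N*25 = 83 + (1/125)*25 = 83 + ⅕ = 416/5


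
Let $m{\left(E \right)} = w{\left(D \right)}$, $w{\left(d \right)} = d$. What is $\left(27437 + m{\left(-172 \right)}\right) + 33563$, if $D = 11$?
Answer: $61011$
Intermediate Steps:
$m{\left(E \right)} = 11$
$\left(27437 + m{\left(-172 \right)}\right) + 33563 = \left(27437 + 11\right) + 33563 = 27448 + 33563 = 61011$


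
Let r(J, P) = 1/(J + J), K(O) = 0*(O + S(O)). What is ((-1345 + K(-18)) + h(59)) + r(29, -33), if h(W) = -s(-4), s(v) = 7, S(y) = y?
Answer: -78415/58 ≈ -1352.0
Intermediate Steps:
K(O) = 0 (K(O) = 0*(O + O) = 0*(2*O) = 0)
r(J, P) = 1/(2*J)
h(W) = -7 (h(W) = -1*7 = -7)
((-1345 + K(-18)) + h(59)) + r(29, -33) = ((-1345 + 0) - 7) + (½)/29 = (-1345 - 7) + (½)*(1/29) = -1352 + 1/58 = -78415/58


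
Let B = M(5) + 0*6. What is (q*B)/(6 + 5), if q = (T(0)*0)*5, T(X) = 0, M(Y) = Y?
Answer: 0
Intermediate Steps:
q = 0 (q = (0*0)*5 = 0*5 = 0)
B = 5 (B = 5 + 0*6 = 5 + 0 = 5)
(q*B)/(6 + 5) = (0*5)/(6 + 5) = 0/11 = 0*(1/11) = 0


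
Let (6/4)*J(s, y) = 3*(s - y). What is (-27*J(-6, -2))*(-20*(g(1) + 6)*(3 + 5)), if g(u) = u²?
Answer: -241920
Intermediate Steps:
J(s, y) = -2*y + 2*s (J(s, y) = 2*(3*(s - y))/3 = 2*(-3*y + 3*s)/3 = -2*y + 2*s)
(-27*J(-6, -2))*(-20*(g(1) + 6)*(3 + 5)) = (-27*(-2*(-2) + 2*(-6)))*(-20*(1² + 6)*(3 + 5)) = (-27*(4 - 12))*(-20*(1 + 6)*8) = (-27*(-8))*(-140*8) = 216*(-20*56) = 216*(-1120) = -241920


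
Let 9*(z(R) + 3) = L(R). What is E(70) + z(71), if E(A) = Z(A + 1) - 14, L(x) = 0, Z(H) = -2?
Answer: -19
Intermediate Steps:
z(R) = -3 (z(R) = -3 + (⅑)*0 = -3 + 0 = -3)
E(A) = -16 (E(A) = -2 - 14 = -16)
E(70) + z(71) = -16 - 3 = -19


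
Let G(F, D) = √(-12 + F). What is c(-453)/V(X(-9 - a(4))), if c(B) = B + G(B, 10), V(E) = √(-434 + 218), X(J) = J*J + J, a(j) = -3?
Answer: √310/12 + 151*I*√6/12 ≈ 1.4672 + 30.823*I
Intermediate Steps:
X(J) = J + J² (X(J) = J² + J = J + J²)
V(E) = 6*I*√6 (V(E) = √(-216) = 6*I*√6)
c(B) = B + √(-12 + B)
c(-453)/V(X(-9 - a(4))) = (-453 + √(-12 - 453))/((6*I*√6)) = (-453 + √(-465))*(-I*√6/36) = (-453 + I*√465)*(-I*√6/36) = -I*√6*(-453 + I*√465)/36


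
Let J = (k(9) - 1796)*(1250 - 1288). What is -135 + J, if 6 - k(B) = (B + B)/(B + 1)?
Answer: 339767/5 ≈ 67953.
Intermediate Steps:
k(B) = 6 - 2*B/(1 + B) (k(B) = 6 - (B + B)/(B + 1) = 6 - 2*B/(1 + B))
J = 340442/5 (J = (2*(3 + 2*9)/(1 + 9) - 1796)*(1250 - 1288) = (2*(3 + 18)/10 - 1796)*(-38) = (2*(⅒)*21 - 1796)*(-38) = (21/5 - 1796)*(-38) = -8959/5*(-38) = 340442/5 ≈ 68088.)
-135 + J = -135 + 340442/5 = 339767/5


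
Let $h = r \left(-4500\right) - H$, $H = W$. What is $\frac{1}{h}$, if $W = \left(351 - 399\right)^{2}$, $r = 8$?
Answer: $- \frac{1}{38304} \approx -2.6107 \cdot 10^{-5}$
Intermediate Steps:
$W = 2304$ ($W = \left(-48\right)^{2} = 2304$)
$H = 2304$
$h = -38304$ ($h = 8 \left(-4500\right) - 2304 = -36000 - 2304 = -38304$)
$\frac{1}{h} = \frac{1}{-38304} = - \frac{1}{38304}$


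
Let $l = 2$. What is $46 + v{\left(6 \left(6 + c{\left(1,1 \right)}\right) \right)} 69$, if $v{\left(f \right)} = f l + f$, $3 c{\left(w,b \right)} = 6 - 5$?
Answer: $7912$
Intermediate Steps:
$c{\left(w,b \right)} = \frac{1}{3}$ ($c{\left(w,b \right)} = \frac{6 - 5}{3} = \frac{1}{3} \cdot 1 = \frac{1}{3}$)
$v{\left(f \right)} = 3 f$ ($v{\left(f \right)} = f 2 + f = 2 f + f = 3 f$)
$46 + v{\left(6 \left(6 + c{\left(1,1 \right)}\right) \right)} 69 = 46 + 3 \cdot 6 \left(6 + \frac{1}{3}\right) 69 = 46 + 3 \cdot 6 \cdot \frac{19}{3} \cdot 69 = 46 + 3 \cdot 38 \cdot 69 = 46 + 114 \cdot 69 = 46 + 7866 = 7912$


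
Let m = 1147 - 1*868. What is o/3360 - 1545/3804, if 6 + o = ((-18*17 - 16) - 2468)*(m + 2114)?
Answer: -176406291/88760 ≈ -1987.5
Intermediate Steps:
m = 279 (m = 1147 - 868 = 279)
o = -6676476 (o = -6 + ((-18*17 - 16) - 2468)*(279 + 2114) = -6 + ((-306 - 16) - 2468)*2393 = -6 + (-322 - 2468)*2393 = -6 - 2790*2393 = -6 - 6676470 = -6676476)
o/3360 - 1545/3804 = -6676476/3360 - 1545/3804 = -6676476*1/3360 - 1545*1/3804 = -556373/280 - 515/1268 = -176406291/88760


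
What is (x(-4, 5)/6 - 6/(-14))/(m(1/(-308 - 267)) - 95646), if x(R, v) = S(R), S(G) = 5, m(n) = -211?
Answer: -53/4025994 ≈ -1.3164e-5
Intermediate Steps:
x(R, v) = 5
(x(-4, 5)/6 - 6/(-14))/(m(1/(-308 - 267)) - 95646) = (5/6 - 6/(-14))/(-211 - 95646) = (5*(⅙) - 6*(-1/14))/(-95857) = -(⅚ + 3/7)/95857 = -1/95857*53/42 = -53/4025994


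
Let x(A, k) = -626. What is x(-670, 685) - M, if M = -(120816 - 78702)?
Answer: 41488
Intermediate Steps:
M = -42114 (M = -1*42114 = -42114)
x(-670, 685) - M = -626 - 1*(-42114) = -626 + 42114 = 41488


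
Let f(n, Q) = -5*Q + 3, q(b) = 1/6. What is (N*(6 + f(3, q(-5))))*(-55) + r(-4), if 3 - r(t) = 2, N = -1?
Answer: 2701/6 ≈ 450.17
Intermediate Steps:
q(b) = 1/6 (q(b) = 1*(1/6) = 1/6)
f(n, Q) = 3 - 5*Q
r(t) = 1 (r(t) = 3 - 1*2 = 3 - 2 = 1)
(N*(6 + f(3, q(-5))))*(-55) + r(-4) = -(6 + (3 - 5*1/6))*(-55) + 1 = -(6 + (3 - 5/6))*(-55) + 1 = -(6 + 13/6)*(-55) + 1 = -1*49/6*(-55) + 1 = -49/6*(-55) + 1 = 2695/6 + 1 = 2701/6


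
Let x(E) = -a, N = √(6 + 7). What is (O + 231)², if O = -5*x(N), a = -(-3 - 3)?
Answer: 68121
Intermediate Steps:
N = √13 ≈ 3.6056
a = 6 (a = -1*(-6) = 6)
x(E) = -6 (x(E) = -1*6 = -6)
O = 30 (O = -5*(-6) = 30)
(O + 231)² = (30 + 231)² = 261² = 68121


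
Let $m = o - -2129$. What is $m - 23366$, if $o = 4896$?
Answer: $-16341$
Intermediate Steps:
$m = 7025$ ($m = 4896 - -2129 = 4896 + 2129 = 7025$)
$m - 23366 = 7025 - 23366 = -16341$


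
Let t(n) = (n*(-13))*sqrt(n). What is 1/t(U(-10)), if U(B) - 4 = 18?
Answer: -sqrt(22)/6292 ≈ -0.00074546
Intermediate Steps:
U(B) = 22 (U(B) = 4 + 18 = 22)
t(n) = -13*n**(3/2) (t(n) = (-13*n)*sqrt(n) = -13*n**(3/2))
1/t(U(-10)) = 1/(-286*sqrt(22)) = -sqrt(22)/6292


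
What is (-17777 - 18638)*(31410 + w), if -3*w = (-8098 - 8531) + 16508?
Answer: -3435791665/3 ≈ -1.1453e+9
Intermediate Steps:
w = 121/3 (w = -((-8098 - 8531) + 16508)/3 = -(-16629 + 16508)/3 = -⅓*(-121) = 121/3 ≈ 40.333)
(-17777 - 18638)*(31410 + w) = (-17777 - 18638)*(31410 + 121/3) = -36415*94351/3 = -3435791665/3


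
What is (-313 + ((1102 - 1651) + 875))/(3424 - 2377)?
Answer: 13/1047 ≈ 0.012416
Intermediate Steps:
(-313 + ((1102 - 1651) + 875))/(3424 - 2377) = (-313 + (-549 + 875))/1047 = (-313 + 326)*(1/1047) = 13*(1/1047) = 13/1047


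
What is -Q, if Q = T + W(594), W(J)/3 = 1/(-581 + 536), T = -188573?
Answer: 2828596/15 ≈ 1.8857e+5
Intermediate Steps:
W(J) = -1/15 (W(J) = 3/(-581 + 536) = 3/(-45) = 3*(-1/45) = -1/15)
Q = -2828596/15 (Q = -188573 - 1/15 = -2828596/15 ≈ -1.8857e+5)
-Q = -1*(-2828596/15) = 2828596/15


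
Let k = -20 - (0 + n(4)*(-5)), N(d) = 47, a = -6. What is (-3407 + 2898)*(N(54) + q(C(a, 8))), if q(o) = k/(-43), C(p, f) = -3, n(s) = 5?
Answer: -1026144/43 ≈ -23864.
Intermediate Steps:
k = 5 (k = -20 - (0 + 5*(-5)) = -20 - (0 - 25) = -20 - 1*(-25) = -20 + 25 = 5)
q(o) = -5/43 (q(o) = 5/(-43) = 5*(-1/43) = -5/43)
(-3407 + 2898)*(N(54) + q(C(a, 8))) = (-3407 + 2898)*(47 - 5/43) = -509*2016/43 = -1026144/43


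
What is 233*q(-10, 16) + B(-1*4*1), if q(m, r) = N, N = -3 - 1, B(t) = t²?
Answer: -916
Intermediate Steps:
N = -4
q(m, r) = -4
233*q(-10, 16) + B(-1*4*1) = 233*(-4) + (-1*4*1)² = -932 + (-4*1)² = -932 + (-4)² = -932 + 16 = -916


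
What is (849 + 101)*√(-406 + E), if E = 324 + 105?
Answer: 950*√23 ≈ 4556.0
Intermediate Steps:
E = 429
(849 + 101)*√(-406 + E) = (849 + 101)*√(-406 + 429) = 950*√23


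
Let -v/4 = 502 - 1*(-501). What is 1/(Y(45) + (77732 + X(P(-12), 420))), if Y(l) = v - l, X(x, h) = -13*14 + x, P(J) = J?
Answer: 1/73481 ≈ 1.3609e-5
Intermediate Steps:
X(x, h) = -182 + x
v = -4012 (v = -4*(502 - 1*(-501)) = -4*(502 + 501) = -4*1003 = -4012)
Y(l) = -4012 - l
1/(Y(45) + (77732 + X(P(-12), 420))) = 1/((-4012 - 1*45) + (77732 + (-182 - 12))) = 1/((-4012 - 45) + (77732 - 194)) = 1/(-4057 + 77538) = 1/73481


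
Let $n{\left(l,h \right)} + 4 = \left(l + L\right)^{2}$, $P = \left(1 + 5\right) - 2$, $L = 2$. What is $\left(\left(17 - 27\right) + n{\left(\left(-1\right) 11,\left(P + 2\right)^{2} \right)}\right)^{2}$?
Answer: $4489$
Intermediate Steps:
$P = 4$ ($P = 6 - 2 = 4$)
$n{\left(l,h \right)} = -4 + \left(2 + l\right)^{2}$ ($n{\left(l,h \right)} = -4 + \left(l + 2\right)^{2} = -4 + \left(2 + l\right)^{2}$)
$\left(\left(17 - 27\right) + n{\left(\left(-1\right) 11,\left(P + 2\right)^{2} \right)}\right)^{2} = \left(\left(17 - 27\right) + \left(-1\right) 11 \left(4 - 11\right)\right)^{2} = \left(-10 - 11 \left(4 - 11\right)\right)^{2} = \left(-10 - -77\right)^{2} = \left(-10 + 77\right)^{2} = 67^{2} = 4489$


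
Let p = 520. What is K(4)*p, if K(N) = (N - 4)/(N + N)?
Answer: 0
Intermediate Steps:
K(N) = (-4 + N)/(2*N) (K(N) = (-4 + N)/((2*N)) = (-4 + N)*(1/(2*N)) = (-4 + N)/(2*N))
K(4)*p = ((½)*(-4 + 4)/4)*520 = ((½)*(¼)*0)*520 = 0*520 = 0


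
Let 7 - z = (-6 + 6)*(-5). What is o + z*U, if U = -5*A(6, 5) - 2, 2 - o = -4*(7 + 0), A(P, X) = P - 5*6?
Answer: 856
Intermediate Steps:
A(P, X) = -30 + P (A(P, X) = P - 30 = -30 + P)
o = 30 (o = 2 - (-4)*(7 + 0) = 2 - (-4)*7 = 2 - 1*(-28) = 2 + 28 = 30)
z = 7 (z = 7 - (-6 + 6)*(-5) = 7 - 0*(-5) = 7 - 1*0 = 7 + 0 = 7)
U = 118 (U = -5*(-30 + 6) - 2 = -5*(-24) - 2 = 120 - 2 = 118)
o + z*U = 30 + 7*118 = 30 + 826 = 856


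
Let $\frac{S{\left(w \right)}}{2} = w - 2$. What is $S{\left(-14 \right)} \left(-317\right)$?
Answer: $10144$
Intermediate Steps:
$S{\left(w \right)} = -4 + 2 w$ ($S{\left(w \right)} = 2 \left(w - 2\right) = 2 \left(-2 + w\right) = -4 + 2 w$)
$S{\left(-14 \right)} \left(-317\right) = \left(-4 + 2 \left(-14\right)\right) \left(-317\right) = \left(-4 - 28\right) \left(-317\right) = \left(-32\right) \left(-317\right) = 10144$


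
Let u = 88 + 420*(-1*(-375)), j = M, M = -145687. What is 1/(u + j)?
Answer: 1/11901 ≈ 8.4027e-5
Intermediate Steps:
j = -145687
u = 157588 (u = 88 + 420*375 = 88 + 157500 = 157588)
1/(u + j) = 1/(157588 - 145687) = 1/11901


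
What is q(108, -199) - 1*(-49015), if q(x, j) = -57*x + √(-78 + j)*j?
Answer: 42859 - 199*I*√277 ≈ 42859.0 - 3312.0*I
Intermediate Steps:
q(x, j) = -57*x + j*√(-78 + j)
q(108, -199) - 1*(-49015) = (-57*108 - 199*√(-78 - 199)) - 1*(-49015) = (-6156 - 199*I*√277) + 49015 = 42859 - 199*I*√277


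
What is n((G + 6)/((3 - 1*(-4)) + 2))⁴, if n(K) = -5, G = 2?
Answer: 625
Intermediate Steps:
n((G + 6)/((3 - 1*(-4)) + 2))⁴ = (-5)⁴ = 625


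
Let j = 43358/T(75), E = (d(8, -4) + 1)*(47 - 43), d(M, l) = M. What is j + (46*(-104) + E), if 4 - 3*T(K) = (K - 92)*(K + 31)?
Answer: -201067/43 ≈ -4676.0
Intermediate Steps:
T(K) = 4/3 - (-92 + K)*(31 + K)/3 (T(K) = 4/3 - (K - 92)*(K + 31)/3 = 4/3 - (-92 + K)*(31 + K)/3)
E = 36 (E = (8 + 1)*(47 - 43) = 9*4 = 36)
j = 3097/43 (j = 43358/(952 - ⅓*75² + (61/3)*75) = 43358/(952 - ⅓*5625 + 1525) = 43358/(952 - 1875 + 1525) = 43358/602 = 43358*(1/602) = 3097/43 ≈ 72.023)
j + (46*(-104) + E) = 3097/43 + (46*(-104) + 36) = 3097/43 + (-4784 + 36) = 3097/43 - 4748 = -201067/43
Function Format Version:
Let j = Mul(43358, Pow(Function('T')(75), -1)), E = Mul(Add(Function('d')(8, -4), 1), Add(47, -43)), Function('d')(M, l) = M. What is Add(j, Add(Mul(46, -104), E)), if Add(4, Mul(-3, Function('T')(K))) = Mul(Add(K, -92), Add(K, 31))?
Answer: Rational(-201067, 43) ≈ -4676.0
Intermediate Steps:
Function('T')(K) = Add(Rational(4, 3), Mul(Rational(-1, 3), Add(-92, K), Add(31, K))) (Function('T')(K) = Add(Rational(4, 3), Mul(Rational(-1, 3), Mul(Add(K, -92), Add(K, 31)))) = Add(Rational(4, 3), Mul(Rational(-1, 3), Mul(Add(-92, K), Add(31, K)))) = Add(Rational(4, 3), Mul(Rational(-1, 3), Add(-92, K), Add(31, K))))
E = 36 (E = Mul(Add(8, 1), Add(47, -43)) = Mul(9, 4) = 36)
j = Rational(3097, 43) (j = Mul(43358, Pow(Add(952, Mul(Rational(-1, 3), Pow(75, 2)), Mul(Rational(61, 3), 75)), -1)) = Mul(43358, Pow(Add(952, Mul(Rational(-1, 3), 5625), 1525), -1)) = Mul(43358, Pow(Add(952, -1875, 1525), -1)) = Mul(43358, Pow(602, -1)) = Mul(43358, Rational(1, 602)) = Rational(3097, 43) ≈ 72.023)
Add(j, Add(Mul(46, -104), E)) = Add(Rational(3097, 43), Add(Mul(46, -104), 36)) = Add(Rational(3097, 43), Add(-4784, 36)) = Add(Rational(3097, 43), -4748) = Rational(-201067, 43)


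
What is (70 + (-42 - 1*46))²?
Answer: 324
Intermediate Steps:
(70 + (-42 - 1*46))² = (70 + (-42 - 46))² = (70 - 88)² = (-18)² = 324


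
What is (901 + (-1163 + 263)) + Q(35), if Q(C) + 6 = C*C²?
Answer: 42870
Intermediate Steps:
Q(C) = -6 + C³ (Q(C) = -6 + C*C² = -6 + C³)
(901 + (-1163 + 263)) + Q(35) = (901 + (-1163 + 263)) + (-6 + 35³) = (901 - 900) + (-6 + 42875) = 1 + 42869 = 42870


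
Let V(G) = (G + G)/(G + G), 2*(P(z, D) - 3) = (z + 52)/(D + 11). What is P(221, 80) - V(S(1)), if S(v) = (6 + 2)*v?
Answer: 7/2 ≈ 3.5000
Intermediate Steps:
S(v) = 8*v
P(z, D) = 3 + (52 + z)/(2*(11 + D)) (P(z, D) = 3 + ((z + 52)/(D + 11))/2 = 3 + ((52 + z)/(11 + D))/2 = 3 + (52 + z)/(2*(11 + D)))
V(G) = 1 (V(G) = (2*G)/((2*G)) = (2*G)*(1/(2*G)) = 1)
P(221, 80) - V(S(1)) = (118 + 221 + 6*80)/(2*(11 + 80)) - 1*1 = (1/2)*(118 + 221 + 480)/91 - 1 = (1/2)*(1/91)*819 - 1 = 9/2 - 1 = 7/2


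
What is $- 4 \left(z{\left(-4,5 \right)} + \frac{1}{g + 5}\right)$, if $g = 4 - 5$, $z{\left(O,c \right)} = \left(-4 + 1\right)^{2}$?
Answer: $-37$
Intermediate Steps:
$z{\left(O,c \right)} = 9$ ($z{\left(O,c \right)} = \left(-3\right)^{2} = 9$)
$g = -1$ ($g = 4 - 5 = -1$)
$- 4 \left(z{\left(-4,5 \right)} + \frac{1}{g + 5}\right) = - 4 \left(9 + \frac{1}{-1 + 5}\right) = - 4 \left(9 + \frac{1}{4}\right) = \left(-4\right) \frac{37}{4} = -37$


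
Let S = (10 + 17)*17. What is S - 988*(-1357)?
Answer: 1341175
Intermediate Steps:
S = 459 (S = 27*17 = 459)
S - 988*(-1357) = 459 - 988*(-1357) = 459 + 1340716 = 1341175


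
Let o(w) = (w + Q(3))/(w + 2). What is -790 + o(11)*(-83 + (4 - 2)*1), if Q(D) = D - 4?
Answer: -11080/13 ≈ -852.31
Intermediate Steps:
Q(D) = -4 + D
o(w) = (-1 + w)/(2 + w) (o(w) = (w + (-4 + 3))/(w + 2) = (w - 1)/(2 + w) = (-1 + w)/(2 + w))
-790 + o(11)*(-83 + (4 - 2)*1) = -790 + ((-1 + 11)/(2 + 11))*(-83 + (4 - 2)*1) = -790 + (10/13)*(-83 + 2*1) = -790 + ((1/13)*10)*(-83 + 2) = -790 + (10/13)*(-81) = -790 - 810/13 = -11080/13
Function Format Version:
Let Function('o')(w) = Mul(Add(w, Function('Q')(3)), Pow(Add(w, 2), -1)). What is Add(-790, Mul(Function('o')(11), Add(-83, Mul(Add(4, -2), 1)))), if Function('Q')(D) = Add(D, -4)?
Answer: Rational(-11080, 13) ≈ -852.31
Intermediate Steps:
Function('Q')(D) = Add(-4, D)
Function('o')(w) = Mul(Pow(Add(2, w), -1), Add(-1, w)) (Function('o')(w) = Mul(Add(w, Add(-4, 3)), Pow(Add(w, 2), -1)) = Mul(Add(w, -1), Pow(Add(2, w), -1)) = Mul(Add(-1, w), Pow(Add(2, w), -1)) = Mul(Pow(Add(2, w), -1), Add(-1, w)))
Add(-790, Mul(Function('o')(11), Add(-83, Mul(Add(4, -2), 1)))) = Add(-790, Mul(Mul(Pow(Add(2, 11), -1), Add(-1, 11)), Add(-83, Mul(Add(4, -2), 1)))) = Add(-790, Mul(Mul(Pow(13, -1), 10), Add(-83, Mul(2, 1)))) = Add(-790, Mul(Mul(Rational(1, 13), 10), Add(-83, 2))) = Add(-790, Mul(Rational(10, 13), -81)) = Add(-790, Rational(-810, 13)) = Rational(-11080, 13)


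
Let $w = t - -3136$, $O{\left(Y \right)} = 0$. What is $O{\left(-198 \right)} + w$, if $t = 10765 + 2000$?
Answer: $15901$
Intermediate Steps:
$t = 12765$
$w = 15901$ ($w = 12765 - -3136 = 12765 + 3136 = 15901$)
$O{\left(-198 \right)} + w = 0 + 15901 = 15901$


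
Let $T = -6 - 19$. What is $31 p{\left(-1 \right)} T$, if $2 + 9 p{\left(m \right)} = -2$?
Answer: $\frac{3100}{9} \approx 344.44$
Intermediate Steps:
$p{\left(m \right)} = - \frac{4}{9}$ ($p{\left(m \right)} = - \frac{2}{9} + \frac{1}{9} \left(-2\right) = - \frac{2}{9} - \frac{2}{9} = - \frac{4}{9}$)
$T = -25$
$31 p{\left(-1 \right)} T = 31 \left(- \frac{4}{9}\right) \left(-25\right) = \left(- \frac{124}{9}\right) \left(-25\right) = \frac{3100}{9}$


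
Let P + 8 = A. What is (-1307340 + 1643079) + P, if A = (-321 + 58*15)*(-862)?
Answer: -137507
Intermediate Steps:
A = -473238 (A = (-321 + 870)*(-862) = 549*(-862) = -473238)
P = -473246 (P = -8 - 473238 = -473246)
(-1307340 + 1643079) + P = (-1307340 + 1643079) - 473246 = 335739 - 473246 = -137507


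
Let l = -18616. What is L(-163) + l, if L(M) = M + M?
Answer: -18942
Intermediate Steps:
L(M) = 2*M
L(-163) + l = 2*(-163) - 18616 = -326 - 18616 = -18942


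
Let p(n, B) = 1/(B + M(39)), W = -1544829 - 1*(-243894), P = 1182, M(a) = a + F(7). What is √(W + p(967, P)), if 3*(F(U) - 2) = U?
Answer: 3*I*√488319539487/1838 ≈ 1140.6*I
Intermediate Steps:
F(U) = 2 + U/3
M(a) = 13/3 + a (M(a) = a + (2 + (⅓)*7) = a + (2 + 7/3) = a + 13/3 = 13/3 + a)
W = -1300935 (W = -1544829 + 243894 = -1300935)
p(n, B) = 1/(130/3 + B) (p(n, B) = 1/(B + (13/3 + 39)) = 1/(B + 130/3) = 1/(130/3 + B))
√(W + p(967, P)) = √(-1300935 + 3/(130 + 3*1182)) = √(-1300935 + 3/(130 + 3546)) = √(-1300935 + 3/3676) = √(-4782237057/3676) = 3*I*√488319539487/1838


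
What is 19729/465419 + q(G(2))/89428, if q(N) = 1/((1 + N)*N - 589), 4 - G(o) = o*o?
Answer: 1039186966649/24515057805548 ≈ 0.042390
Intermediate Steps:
G(o) = 4 - o**2 (G(o) = 4 - o*o = 4 - o**2)
q(N) = 1/(-589 + N*(1 + N)) (q(N) = 1/(N*(1 + N) - 589) = 1/(-589 + N*(1 + N)))
19729/465419 + q(G(2))/89428 = 19729/465419 + 1/((-589 + (4 - 1*2**2) + (4 - 1*2**2)**2)*89428) = 19729*(1/465419) + (1/89428)/(-589 + (4 - 1*4) + (4 - 1*4)**2) = 19729/465419 + (1/89428)/(-589 + (4 - 4) + (4 - 4)**2) = 19729/465419 + (1/89428)/(-589 + 0 + 0**2) = 19729/465419 + (1/89428)/(-589 + 0 + 0) = 19729/465419 + (1/89428)/(-589) = 19729/465419 - 1/589*1/89428 = 19729/465419 - 1/52673092 = 1039186966649/24515057805548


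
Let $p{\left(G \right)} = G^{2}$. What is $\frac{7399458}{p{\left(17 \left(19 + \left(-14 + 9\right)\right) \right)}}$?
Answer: $\frac{3699729}{28322} \approx 130.63$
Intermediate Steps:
$\frac{7399458}{p{\left(17 \left(19 + \left(-14 + 9\right)\right) \right)}} = \frac{7399458}{\left(17 \left(19 + \left(-14 + 9\right)\right)\right)^{2}} = \frac{7399458}{\left(17 \left(19 - 5\right)\right)^{2}} = \frac{7399458}{\left(17 \cdot 14\right)^{2}} = \frac{7399458}{238^{2}} = \frac{7399458}{56644} = 7399458 \cdot \frac{1}{56644} = \frac{3699729}{28322}$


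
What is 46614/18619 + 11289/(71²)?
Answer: 6270015/1321949 ≈ 4.7430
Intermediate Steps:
46614/18619 + 11289/(71²) = 46614*(1/18619) + 11289/5041 = 46614/18619 + 11289*(1/5041) = 46614/18619 + 159/71 = 6270015/1321949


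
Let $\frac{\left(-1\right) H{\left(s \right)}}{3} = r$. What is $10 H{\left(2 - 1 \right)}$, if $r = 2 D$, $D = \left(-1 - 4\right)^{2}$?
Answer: $-1500$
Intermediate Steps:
$D = 25$ ($D = \left(-5\right)^{2} = 25$)
$r = 50$ ($r = 2 \cdot 25 = 50$)
$H{\left(s \right)} = -150$ ($H{\left(s \right)} = \left(-3\right) 50 = -150$)
$10 H{\left(2 - 1 \right)} = 10 \left(-150\right) = -1500$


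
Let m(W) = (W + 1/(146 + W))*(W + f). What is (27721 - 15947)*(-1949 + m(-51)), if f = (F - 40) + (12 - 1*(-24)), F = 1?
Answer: 899780854/95 ≈ 9.4714e+6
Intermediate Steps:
f = -3 (f = (1 - 40) + (12 - 1*(-24)) = -39 + (12 + 24) = -39 + 36 = -3)
m(W) = (-3 + W)*(W + 1/(146 + W)) (m(W) = (W + 1/(146 + W))*(W - 3) = (W + 1/(146 + W))*(-3 + W) = (-3 + W)*(W + 1/(146 + W)))
(27721 - 15947)*(-1949 + m(-51)) = (27721 - 15947)*(-1949 + (-3 + (-51)³ - 437*(-51) + 143*(-51)²)/(146 - 51)) = 11774*(-1949 + (-3 - 132651 + 22287 + 143*2601)/95) = 11774*(-1949 + (-3 - 132651 + 22287 + 371943)/95) = 11774*(-1949 + (1/95)*261576) = 11774*(-1949 + 261576/95) = 11774*(76421/95) = 899780854/95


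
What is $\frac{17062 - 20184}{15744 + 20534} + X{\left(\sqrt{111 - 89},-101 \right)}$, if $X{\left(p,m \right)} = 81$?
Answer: $\frac{1467698}{18139} \approx 80.914$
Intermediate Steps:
$\frac{17062 - 20184}{15744 + 20534} + X{\left(\sqrt{111 - 89},-101 \right)} = \frac{17062 - 20184}{15744 + 20534} + 81 = - \frac{3122}{36278} + 81 = \left(-3122\right) \frac{1}{36278} + 81 = - \frac{1561}{18139} + 81 = \frac{1467698}{18139}$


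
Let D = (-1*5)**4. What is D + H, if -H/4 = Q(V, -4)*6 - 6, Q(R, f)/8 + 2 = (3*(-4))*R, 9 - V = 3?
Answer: 14857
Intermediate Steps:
V = 6 (V = 9 - 1*3 = 9 - 3 = 6)
Q(R, f) = -16 - 96*R (Q(R, f) = -16 + 8*((3*(-4))*R) = -16 + 8*(-12*R) = -16 - 96*R)
D = 625 (D = (-5)**4 = 625)
H = 14232 (H = -4*((-16 - 96*6)*6 - 6) = -4*((-16 - 576)*6 - 6) = -4*(-592*6 - 6) = -4*(-3552 - 6) = -4*(-3558) = 14232)
D + H = 625 + 14232 = 14857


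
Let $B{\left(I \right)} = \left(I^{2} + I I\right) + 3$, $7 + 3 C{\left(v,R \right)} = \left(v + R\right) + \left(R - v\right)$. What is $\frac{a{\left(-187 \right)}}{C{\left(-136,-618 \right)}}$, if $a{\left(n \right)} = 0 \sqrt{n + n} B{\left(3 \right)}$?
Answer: $0$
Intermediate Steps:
$C{\left(v,R \right)} = - \frac{7}{3} + \frac{2 R}{3}$ ($C{\left(v,R \right)} = - \frac{7}{3} + \frac{\left(v + R\right) + \left(R - v\right)}{3} = - \frac{7}{3} + \frac{\left(R + v\right) + \left(R - v\right)}{3} = - \frac{7}{3} + \frac{2 R}{3}$)
$B{\left(I \right)} = 3 + 2 I^{2}$ ($B{\left(I \right)} = \left(I^{2} + I^{2}\right) + 3 = 2 I^{2} + 3 = 3 + 2 I^{2}$)
$a{\left(n \right)} = 0$ ($a{\left(n \right)} = 0 \sqrt{n + n} \left(3 + 2 \cdot 3^{2}\right) = 0 \sqrt{2 n} \left(3 + 2 \cdot 9\right) = 0 \sqrt{2} \sqrt{n} \left(3 + 18\right) = 0 \cdot 21 = 0$)
$\frac{a{\left(-187 \right)}}{C{\left(-136,-618 \right)}} = \frac{0}{- \frac{7}{3} + \frac{2}{3} \left(-618\right)} = \frac{0}{- \frac{7}{3} - 412} = \frac{0}{- \frac{1243}{3}} = 0 \left(- \frac{3}{1243}\right) = 0$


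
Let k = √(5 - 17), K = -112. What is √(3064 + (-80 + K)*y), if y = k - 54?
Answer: 2*√(3358 - 96*I*√3) ≈ 115.93 - 2.8685*I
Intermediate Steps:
k = 2*I*√3 (k = √(-12) = 2*I*√3 ≈ 3.4641*I)
y = -54 + 2*I*√3 (y = 2*I*√3 - 54 = -54 + 2*I*√3 ≈ -54.0 + 3.4641*I)
√(3064 + (-80 + K)*y) = √(3064 + (-80 - 112)*(-54 + 2*I*√3)) = √(3064 - 192*(-54 + 2*I*√3)) = √(3064 + (10368 - 384*I*√3)) = √(13432 - 384*I*√3)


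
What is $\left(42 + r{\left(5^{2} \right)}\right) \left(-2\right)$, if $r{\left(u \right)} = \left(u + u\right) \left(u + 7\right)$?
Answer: $-3284$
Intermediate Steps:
$r{\left(u \right)} = 2 u \left(7 + u\right)$
$\left(42 + r{\left(5^{2} \right)}\right) \left(-2\right) = \left(42 + 2 \cdot 5^{2} \left(7 + 5^{2}\right)\right) \left(-2\right) = \left(42 + 2 \cdot 25 \left(7 + 25\right)\right) \left(-2\right) = \left(42 + 2 \cdot 25 \cdot 32\right) \left(-2\right) = \left(42 + 1600\right) \left(-2\right) = 1642 \left(-2\right) = -3284$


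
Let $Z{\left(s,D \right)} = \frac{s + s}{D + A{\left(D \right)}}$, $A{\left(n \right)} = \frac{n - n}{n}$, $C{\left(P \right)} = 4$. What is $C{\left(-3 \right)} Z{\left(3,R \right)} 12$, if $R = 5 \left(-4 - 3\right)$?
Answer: $- \frac{288}{35} \approx -8.2286$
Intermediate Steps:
$R = -35$ ($R = 5 \left(-7\right) = -35$)
$A{\left(n \right)} = 0$ ($A{\left(n \right)} = \frac{0}{n} = 0$)
$Z{\left(s,D \right)} = \frac{2 s}{D}$ ($Z{\left(s,D \right)} = \frac{s + s}{D + 0} = \frac{2 s}{D}$)
$C{\left(-3 \right)} Z{\left(3,R \right)} 12 = 4 \cdot 2 \cdot 3 \frac{1}{-35} \cdot 12 = 4 \cdot 2 \cdot 3 \left(- \frac{1}{35}\right) 12 = 4 \left(- \frac{6}{35}\right) 12 = \left(- \frac{24}{35}\right) 12 = - \frac{288}{35}$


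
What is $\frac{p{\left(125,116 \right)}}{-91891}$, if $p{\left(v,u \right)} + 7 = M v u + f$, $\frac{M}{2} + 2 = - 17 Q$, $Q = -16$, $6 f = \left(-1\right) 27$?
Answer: $- \frac{15659977}{183782} \approx -85.209$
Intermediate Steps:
$f = - \frac{9}{2}$ ($f = \frac{\left(-1\right) 27}{6} = \frac{1}{6} \left(-27\right) = - \frac{9}{2} \approx -4.5$)
$M = 540$ ($M = -4 + 2 \left(\left(-17\right) \left(-16\right)\right) = -4 + 2 \cdot 272 = -4 + 544 = 540$)
$p{\left(v,u \right)} = - \frac{23}{2} + 540 u v$ ($p{\left(v,u \right)} = -7 + \left(540 v u - \frac{9}{2}\right) = -7 + \left(540 u v - \frac{9}{2}\right) = -7 + \left(- \frac{9}{2} + 540 u v\right) = - \frac{23}{2} + 540 u v$)
$\frac{p{\left(125,116 \right)}}{-91891} = \frac{- \frac{23}{2} + 540 \cdot 116 \cdot 125}{-91891} = \left(- \frac{23}{2} + 7830000\right) \left(- \frac{1}{91891}\right) = \frac{15659977}{2} \left(- \frac{1}{91891}\right) = - \frac{15659977}{183782}$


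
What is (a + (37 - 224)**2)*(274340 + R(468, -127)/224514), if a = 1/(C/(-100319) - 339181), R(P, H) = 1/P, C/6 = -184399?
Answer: 5716246736345648167860725411/595852298663335740 ≈ 9.5934e+9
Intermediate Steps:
C = -1106394 (C = 6*(-184399) = -1106394)
a = -100319/34025192345 (a = 1/(-1106394/(-100319) - 339181) = 1/(-1106394*(-1/100319) - 339181) = 1/(1106394/100319 - 339181) = 1/(-34025192345/100319) = -100319/34025192345 ≈ -2.9484e-6)
(a + (37 - 224)**2)*(274340 + R(468, -127)/224514) = (-100319/34025192345 + (37 - 224)**2)*(274340 + 1/(468*224514)) = (-100319/34025192345 + (-187)**2)*(274340 + (1/468)*(1/224514)) = (-100319/34025192345 + 34969)*(274340 + 1/105072552) = (1189826951011986/34025192345)*(28825603915681/105072552) = 5716246736345648167860725411/595852298663335740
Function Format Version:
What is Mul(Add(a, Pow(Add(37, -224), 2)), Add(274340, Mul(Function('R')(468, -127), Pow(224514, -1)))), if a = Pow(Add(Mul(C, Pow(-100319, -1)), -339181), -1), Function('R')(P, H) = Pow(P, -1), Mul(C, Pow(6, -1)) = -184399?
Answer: Rational(5716246736345648167860725411, 595852298663335740) ≈ 9.5934e+9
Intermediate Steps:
C = -1106394 (C = Mul(6, -184399) = -1106394)
a = Rational(-100319, 34025192345) (a = Pow(Add(Mul(-1106394, Pow(-100319, -1)), -339181), -1) = Pow(Add(Mul(-1106394, Rational(-1, 100319)), -339181), -1) = Pow(Add(Rational(1106394, 100319), -339181), -1) = Pow(Rational(-34025192345, 100319), -1) = Rational(-100319, 34025192345) ≈ -2.9484e-6)
Mul(Add(a, Pow(Add(37, -224), 2)), Add(274340, Mul(Function('R')(468, -127), Pow(224514, -1)))) = Mul(Add(Rational(-100319, 34025192345), Pow(Add(37, -224), 2)), Add(274340, Mul(Pow(468, -1), Pow(224514, -1)))) = Mul(Add(Rational(-100319, 34025192345), Pow(-187, 2)), Add(274340, Mul(Rational(1, 468), Rational(1, 224514)))) = Mul(Add(Rational(-100319, 34025192345), 34969), Add(274340, Rational(1, 105072552))) = Mul(Rational(1189826951011986, 34025192345), Rational(28825603915681, 105072552)) = Rational(5716246736345648167860725411, 595852298663335740)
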